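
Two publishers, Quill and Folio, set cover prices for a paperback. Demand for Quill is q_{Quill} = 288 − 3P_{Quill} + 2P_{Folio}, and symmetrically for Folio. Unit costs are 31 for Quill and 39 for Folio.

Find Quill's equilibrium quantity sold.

Quill's profit: π = (P_{Quill} − 31)(288 − 3P_{Quill} + 2P_{Folio}).
∂π/∂P_{Quill} = 381 − 6P_{Quill} + 2P_{Folio} = 0 ⇒ P_{Quill} = 63.5 + (1/3)P_{Folio}.
Similarly P_{Folio} = 67.5 + (1/3)P_{Quill}.
Substituting the second reaction function into the first: P_{Quill} = 63.5 + (1/3)(67.5 + (1/3)P_{Quill}), which gives (8/9)P_{Quill} = 86 ⇒ P_{Quill} = 96.75.
Then P_{Folio} = 67.5 + (1/3)·96.75 = 99.75.
q_{Quill} = 288 − 3·96.75 + 2·99.75 = 197.25.

197.25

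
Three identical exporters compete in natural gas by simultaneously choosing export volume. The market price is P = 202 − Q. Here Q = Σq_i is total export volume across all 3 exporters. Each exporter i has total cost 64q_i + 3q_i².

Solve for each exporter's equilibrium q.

A representative exporter's profit is π_i = q_i(202 − Q) − 64q_i − 3q_i², with Q = q_i + Σ_{j≠i} q_j.
First-order condition: 138 − 8q_i − Σ_{j≠i} q_j = 0.
Imposing symmetry (q_j = q for all j) turns Σ_{j≠i} q_j into 2q, so 138 = 10q and q = 13.8.

13.8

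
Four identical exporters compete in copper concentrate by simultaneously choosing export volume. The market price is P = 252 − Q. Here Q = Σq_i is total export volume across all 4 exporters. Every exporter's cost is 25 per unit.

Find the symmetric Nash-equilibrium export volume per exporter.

45.4

A representative exporter's profit is π_i = q_i(252 − Q) − 25q_i, with Q = q_i + Σ_{j≠i} q_j.
First-order condition: 227 − 2q_i − Σ_{j≠i} q_j = 0.
In a symmetric equilibrium every exporter chooses the same q, so Σ_{j≠i} q_j = 3q. The condition becomes 227 − 5q = 0, giving q = 227/5 = 45.4.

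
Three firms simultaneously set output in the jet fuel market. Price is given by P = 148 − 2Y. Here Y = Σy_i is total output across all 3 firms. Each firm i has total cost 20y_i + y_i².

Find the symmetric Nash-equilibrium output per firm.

A representative firm's profit is π_i = y_i(148 − 2Y) − 20y_i − y_i², with Y = y_i + Σ_{j≠i} y_j.
First-order condition: 128 − 6y_i − 2Σ_{j≠i} y_j = 0.
In a symmetric equilibrium every firm chooses the same y, so Σ_{j≠i} y_j = 2y. The condition becomes 128 − 10y = 0, giving y = 128/10 = 12.8.

12.8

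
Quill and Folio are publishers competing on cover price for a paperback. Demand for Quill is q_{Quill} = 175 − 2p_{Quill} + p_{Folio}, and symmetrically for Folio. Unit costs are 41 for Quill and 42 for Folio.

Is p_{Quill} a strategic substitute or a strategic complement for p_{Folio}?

Quill's profit: π = (p_{Quill} − 41)(175 − 2p_{Quill} + p_{Folio}).
∂π/∂p_{Quill} = 257 − 4p_{Quill} + p_{Folio} = 0 ⇒ p_{Quill} = 64.25 + 0.25p_{Folio}.
The best-response slope dp_{Quill}/dp_{Folio} = 0.25 > 0: the reaction function is upward-sloping, so the choices are strategic complements.

strategic complements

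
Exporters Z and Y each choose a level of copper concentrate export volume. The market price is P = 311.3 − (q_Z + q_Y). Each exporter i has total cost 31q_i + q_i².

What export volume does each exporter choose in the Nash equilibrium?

56.06

Exporter Z's profit: π = q_Z(311.3 − (q_Z + q_Y)) − 31q_Z − q_Z².
∂π/∂q_Z = 280.3 − 4q_Z − q_Y = 0, so q_Z = 70.075 − 0.25q_Y.
Setting q_Z = q_Y in the reaction function: q_Z = 70.075 − 0.25q_Z, so q_Z = 70.075 / 1.25 = 56.06.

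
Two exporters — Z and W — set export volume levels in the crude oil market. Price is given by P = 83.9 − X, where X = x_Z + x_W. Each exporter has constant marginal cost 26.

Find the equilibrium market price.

Exporter Z's profit: π = x_Z(83.9 − (x_Z + x_W)) − 26x_Z.
∂π/∂x_Z = 57.9 − 2x_Z − x_W = 0, so x_Z = 28.95 − 0.5x_W.
The game is symmetric, so in equilibrium x_W = x_Z: the reaction function gives 1.5x_Z = 28.95, hence x_Z = 19.3.
Equilibrium price: P = 83.9 − 38.6 = 45.3.

45.3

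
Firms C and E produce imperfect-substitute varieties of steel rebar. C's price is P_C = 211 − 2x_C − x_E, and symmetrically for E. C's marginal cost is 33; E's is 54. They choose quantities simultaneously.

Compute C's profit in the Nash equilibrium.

2738

Firm C's profit: π = x_C(211 − 2x_C − x_E) − 33x_C.
∂π/∂x_C = 178 − 4x_C − x_E = 0 ⇒ x_C = 44.5 − 0.25x_E.
Similarly x_E = 39.25 − 0.25x_C.
Substituting the second reaction function into the first: x_C = 44.5 − 0.25(39.25 − 0.25x_C), which gives 0.9375x_C = 34.6875 ⇒ x_C = 37.
Then x_E = 39.25 − 0.25·37 = 30.
P_C = 211 − 2·37 − 30 = 107.
Profit = (107 − 33)·37 = 2738.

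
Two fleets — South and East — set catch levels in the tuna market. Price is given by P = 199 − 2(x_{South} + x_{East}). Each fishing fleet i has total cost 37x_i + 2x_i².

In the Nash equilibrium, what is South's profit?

Fishing fleet South's profit: π = x_{South}(199 − 2(x_{South} + x_{East})) − 37x_{South} − 2x_{South}².
∂π/∂x_{South} = 162 − 8x_{South} − 2x_{East} = 0, so x_{South} = 20.25 − 0.25x_{East}.
The game is symmetric, so in equilibrium x_{East} = x_{South}: the reaction function gives 1.25x_{South} = 20.25, hence x_{South} = 16.2.
Price P = 199 − 2·32.4 = 134.2.
South's profit: (134.2 − 37)·16.2 − 2(16.2)² = 1049.76.

1049.76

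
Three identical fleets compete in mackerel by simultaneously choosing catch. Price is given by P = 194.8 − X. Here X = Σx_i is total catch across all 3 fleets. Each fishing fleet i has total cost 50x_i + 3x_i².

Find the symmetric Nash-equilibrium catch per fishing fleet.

14.48

A representative fishing fleet's profit is π_i = x_i(194.8 − X) − 50x_i − 3x_i², with X = x_i + Σ_{j≠i} x_j.
First-order condition: 144.8 − 8x_i − Σ_{j≠i} x_j = 0.
Imposing symmetry (x_j = x for all j) turns Σ_{j≠i} x_j into 2x, so 144.8 = 10x and x = 14.48.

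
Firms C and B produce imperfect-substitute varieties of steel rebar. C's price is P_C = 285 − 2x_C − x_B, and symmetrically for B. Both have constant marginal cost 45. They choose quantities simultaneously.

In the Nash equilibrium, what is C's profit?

Firm C's profit: π = x_C(285 − 2x_C − x_B) − 45x_C.
∂π/∂x_C = 240 − 4x_C − x_B = 0 ⇒ x_C = 60 − 0.25x_B.
The game is symmetric, so in equilibrium x_B = x_C: the reaction function gives 1.25x_C = 60, hence x_C = 48.
P_C = 285 − 2·48 − 48 = 141.
Profit = (141 − 45)·48 = 4608.

4608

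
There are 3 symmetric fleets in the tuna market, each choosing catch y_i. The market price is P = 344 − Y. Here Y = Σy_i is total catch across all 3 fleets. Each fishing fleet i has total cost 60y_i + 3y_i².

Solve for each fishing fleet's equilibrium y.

A representative fishing fleet's profit is π_i = y_i(344 − Y) − 60y_i − 3y_i², with Y = y_i + Σ_{j≠i} y_j.
First-order condition: 284 − 8y_i − Σ_{j≠i} y_j = 0.
With identical fishing fleets, set every y_j = y: then 284 − 8y − 2y = 0, i.e. y = 284/10 = 28.4.

28.4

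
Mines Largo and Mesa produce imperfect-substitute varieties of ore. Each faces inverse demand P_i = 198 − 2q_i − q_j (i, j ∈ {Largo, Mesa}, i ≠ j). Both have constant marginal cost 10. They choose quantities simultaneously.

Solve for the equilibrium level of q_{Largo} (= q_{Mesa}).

Mine Largo's profit: π = q_{Largo}(198 − 2q_{Largo} − q_{Mesa}) − 10q_{Largo}.
∂π/∂q_{Largo} = 188 − 4q_{Largo} − q_{Mesa} = 0 ⇒ q_{Largo} = 47 − 0.25q_{Mesa}.
The game is symmetric, so in equilibrium q_{Mesa} = q_{Largo}: the reaction function gives 1.25q_{Largo} = 47, hence q_{Largo} = 37.6.

37.6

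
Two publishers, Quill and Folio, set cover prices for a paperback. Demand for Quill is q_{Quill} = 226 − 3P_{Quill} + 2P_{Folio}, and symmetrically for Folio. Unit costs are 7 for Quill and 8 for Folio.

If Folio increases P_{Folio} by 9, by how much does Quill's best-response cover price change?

Quill's profit: π = (P_{Quill} − 7)(226 − 3P_{Quill} + 2P_{Folio}).
∂π/∂P_{Quill} = 247 − 6P_{Quill} + 2P_{Folio} = 0 ⇒ P_{Quill} = 247/6 + (1/3)P_{Folio}.
The reaction-function slope is 1/3, so a 9-unit rise in P_{Folio} moves P_{Quill} by 1/3 × 9 = 3. Quill's best response rises — the actions are strategic complements.

3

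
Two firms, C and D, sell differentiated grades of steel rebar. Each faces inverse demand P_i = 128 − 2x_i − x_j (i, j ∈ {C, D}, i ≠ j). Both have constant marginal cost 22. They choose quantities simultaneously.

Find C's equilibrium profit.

Firm C's profit: π = x_C(128 − 2x_C − x_D) − 22x_C.
∂π/∂x_C = 106 − 4x_C − x_D = 0 ⇒ x_C = 26.5 − 0.25x_D.
Setting x_C = x_D in the reaction function: x_C = 26.5 − 0.25x_C, so x_C = 26.5 / 1.25 = 21.2.
P_C = 128 − 2·21.2 − 21.2 = 64.4.
Profit = (64.4 − 22)·21.2 = 898.88.

898.88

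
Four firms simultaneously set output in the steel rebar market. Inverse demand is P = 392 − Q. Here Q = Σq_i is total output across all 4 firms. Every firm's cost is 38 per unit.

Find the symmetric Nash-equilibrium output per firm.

70.8

A representative firm's profit is π_i = q_i(392 − Q) − 38q_i, with Q = q_i + Σ_{j≠i} q_j.
First-order condition: 354 − 2q_i − Σ_{j≠i} q_j = 0.
Imposing symmetry (q_j = q for all j) turns Σ_{j≠i} q_j into 3q, so 354 = 5q and q = 70.8.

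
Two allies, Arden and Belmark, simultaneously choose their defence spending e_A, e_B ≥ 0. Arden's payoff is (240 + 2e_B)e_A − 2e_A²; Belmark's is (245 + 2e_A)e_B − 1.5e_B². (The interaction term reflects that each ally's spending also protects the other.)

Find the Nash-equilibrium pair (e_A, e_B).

Expanding Arden's payoff: 240e_A + 2e_Be_A − 2e_A².
∂π/∂e_A = 240 + 2e_B − 4e_A = 0, so e_A = 60 + 0.5e_B.
Likewise for Belmark: e_B = 245/3 + (2/3)e_A.
Solving the two reaction functions simultaneously: (1 − (0.5)(2/3))e_A = 60 + 0.5·(245/3), so (2/3)e_A = 605/6 and e_A = 151.25.
Then e_B = 245/3 + (2/3)·151.25 = 182.5.

151.25, 182.5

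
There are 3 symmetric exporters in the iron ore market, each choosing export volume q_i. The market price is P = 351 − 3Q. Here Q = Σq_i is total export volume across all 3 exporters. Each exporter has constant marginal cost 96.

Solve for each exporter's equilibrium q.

21.25

A representative exporter's profit is π_i = q_i(351 − 3Q) − 96q_i, with Q = q_i + Σ_{j≠i} q_j.
First-order condition: 255 − 6q_i − 3Σ_{j≠i} q_j = 0.
In a symmetric equilibrium every exporter chooses the same q, so Σ_{j≠i} q_j = 2q. The condition becomes 255 − 12q = 0, giving q = 255/12 = 21.25.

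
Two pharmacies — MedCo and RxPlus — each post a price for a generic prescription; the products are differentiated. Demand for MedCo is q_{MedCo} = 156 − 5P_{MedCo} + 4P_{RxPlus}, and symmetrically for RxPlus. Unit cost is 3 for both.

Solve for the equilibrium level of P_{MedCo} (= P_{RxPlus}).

28.5

MedCo's profit: π = (P_{MedCo} − 3)(156 − 5P_{MedCo} + 4P_{RxPlus}).
∂π/∂P_{MedCo} = 171 − 10P_{MedCo} + 4P_{RxPlus} = 0 ⇒ P_{MedCo} = 17.1 + 0.4P_{RxPlus}.
The game is symmetric, so in equilibrium P_{RxPlus} = P_{MedCo}: the reaction function gives 0.6P_{MedCo} = 17.1, hence P_{MedCo} = 28.5.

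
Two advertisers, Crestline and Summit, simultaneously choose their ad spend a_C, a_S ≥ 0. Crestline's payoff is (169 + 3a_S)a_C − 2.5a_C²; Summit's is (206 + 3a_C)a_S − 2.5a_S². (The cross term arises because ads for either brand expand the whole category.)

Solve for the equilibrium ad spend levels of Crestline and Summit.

Expanding Crestline's payoff: 169a_C + 3a_Sa_C − 2.5a_C².
∂π/∂a_C = 169 + 3a_S − 5a_C = 0, so a_C = 33.8 + 0.6a_S.
Likewise for Summit: a_S = 41.2 + 0.6a_C.
Substituting the second reaction function into the first: a_C = 33.8 + 0.6(41.2 + 0.6a_C), which gives 0.64a_C = 58.52 ⇒ a_C = 91.4375.
Then a_S = 41.2 + 0.6·91.4375 = 96.0625.

91.4375, 96.0625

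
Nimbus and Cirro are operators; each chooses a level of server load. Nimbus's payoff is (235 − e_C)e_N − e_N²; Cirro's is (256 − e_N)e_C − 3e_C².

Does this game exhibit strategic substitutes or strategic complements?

Expanding Nimbus's payoff: 235e_N − e_Ce_N − e_N².
∂π/∂e_N = 235 − e_C − 2e_N = 0, so e_N = 117.5 − 0.5e_C.
The best-response slope de_N/de_C = −0.5 < 0: the reaction function is downward-sloping, so the choices are strategic substitutes.

strategic substitutes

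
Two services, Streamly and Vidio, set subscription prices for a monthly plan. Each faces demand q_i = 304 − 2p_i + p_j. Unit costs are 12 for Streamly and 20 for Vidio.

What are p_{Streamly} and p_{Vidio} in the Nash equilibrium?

110.4, 113.6

Streamly's profit: π = (p_{Streamly} − 12)(304 − 2p_{Streamly} + p_{Vidio}).
∂π/∂p_{Streamly} = 328 − 4p_{Streamly} + p_{Vidio} = 0 ⇒ p_{Streamly} = 82 + 0.25p_{Vidio}.
Similarly p_{Vidio} = 86 + 0.25p_{Streamly}.
Plugging p_{Vidio} into Streamly's best response: p_{Streamly} = 82 + 0.25(86 + 0.25p_{Streamly}) ⇒ 0.9375p_{Streamly} = 103.5, so p_{Streamly} = 110.4.
Then p_{Vidio} = 86 + 0.25·110.4 = 113.6.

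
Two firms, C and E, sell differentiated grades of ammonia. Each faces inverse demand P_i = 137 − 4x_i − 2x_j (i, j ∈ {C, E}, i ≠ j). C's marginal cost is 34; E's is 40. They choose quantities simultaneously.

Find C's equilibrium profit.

441

Firm C's profit: π = x_C(137 − 4x_C − 2x_E) − 34x_C.
∂π/∂x_C = 103 − 8x_C − 2x_E = 0 ⇒ x_C = 12.875 − 0.25x_E.
Similarly x_E = 12.125 − 0.25x_C.
Solving the two reaction functions simultaneously: (1 − (−0.25)(−0.25))x_C = 12.875 − 0.25·12.125, so 0.9375x_C = 315/32 and x_C = 10.5.
Then x_E = 12.125 − 0.25·10.5 = 9.5.
P_C = 137 − 4·10.5 − 2·9.5 = 76.
Profit = (76 − 34)·10.5 = 441.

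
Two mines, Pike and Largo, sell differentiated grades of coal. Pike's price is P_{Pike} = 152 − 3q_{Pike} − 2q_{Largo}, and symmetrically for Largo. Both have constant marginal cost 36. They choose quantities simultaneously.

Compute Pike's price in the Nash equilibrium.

79.5

Mine Pike's profit: π = q_{Pike}(152 − 3q_{Pike} − 2q_{Largo}) − 36q_{Pike}.
∂π/∂q_{Pike} = 116 − 6q_{Pike} − 2q_{Largo} = 0 ⇒ q_{Pike} = 58/3 − (1/3)q_{Largo}.
The game is symmetric, so in equilibrium q_{Largo} = q_{Pike}: the reaction function gives (4/3)q_{Pike} = 58/3, hence q_{Pike} = 14.5.
P_{Pike} = 152 − 3·14.5 − 2·14.5 = 79.5.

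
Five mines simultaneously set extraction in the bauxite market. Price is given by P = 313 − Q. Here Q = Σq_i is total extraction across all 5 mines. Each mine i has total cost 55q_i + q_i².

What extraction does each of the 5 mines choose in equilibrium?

32.25

A representative mine's profit is π_i = q_i(313 − Q) − 55q_i − q_i², with Q = q_i + Σ_{j≠i} q_j.
First-order condition: 258 − 4q_i − Σ_{j≠i} q_j = 0.
With identical mines, set every q_j = q: then 258 − 4q − 4q = 0, i.e. q = 258/8 = 32.25.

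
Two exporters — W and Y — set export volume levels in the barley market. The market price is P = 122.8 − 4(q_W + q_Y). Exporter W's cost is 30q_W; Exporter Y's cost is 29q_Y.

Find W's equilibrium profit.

Exporter W's profit: π = q_W(122.8 − 4(q_W + q_Y)) − 30q_W.
∂π/∂q_W = 92.8 − 8q_W − 4q_Y = 0, so q_W = 11.6 − 0.5q_Y.
By the same steps for Y: q_Y = 11.725 − 0.5q_W.
Substituting the second reaction function into the first: q_W = 11.6 − 0.5(11.725 − 0.5q_W), which gives 0.75q_W = 5.7375 ⇒ q_W = 7.65.
Then q_Y = 11.725 − 0.5·7.65 = 7.9.
Price P = 122.8 − 4·15.55 = 60.6.
W's profit: (60.6 − 30)·7.65 = 234.09.

234.09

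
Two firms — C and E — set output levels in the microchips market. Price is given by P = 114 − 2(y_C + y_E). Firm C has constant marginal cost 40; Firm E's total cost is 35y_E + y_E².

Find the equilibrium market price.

Firm C's profit: π = y_C(114 − 2(y_C + y_E)) − 40y_C.
∂π/∂y_C = 74 − 4y_C − 2y_E = 0, so y_C = 18.5 − 0.5y_E.
For E: ∂π/∂y_E = 79 − 6y_E − 2y_C = 0 ⇒ y_E = 79/6 − (1/3)y_C.
Plugging y_E into C's best response: y_C = 18.5 − 0.5(79/6 − (1/3)y_C) ⇒ (5/6)y_C = 143/12, so y_C = 14.3.
Then y_E = 79/6 − (1/3)·14.3 = 8.4.
Equilibrium price: P = 114 − 2·22.7 = 68.6.

68.6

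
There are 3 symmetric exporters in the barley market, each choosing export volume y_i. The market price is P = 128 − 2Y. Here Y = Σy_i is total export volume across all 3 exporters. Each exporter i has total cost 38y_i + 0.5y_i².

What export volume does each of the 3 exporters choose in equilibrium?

A representative exporter's profit is π_i = y_i(128 − 2Y) − 38y_i − 0.5y_i², with Y = y_i + Σ_{j≠i} y_j.
First-order condition: 90 − 5y_i − 2Σ_{j≠i} y_j = 0.
Imposing symmetry (y_j = y for all j) turns Σ_{j≠i} y_j into 2y, so 90 = 9y and y = 10.

10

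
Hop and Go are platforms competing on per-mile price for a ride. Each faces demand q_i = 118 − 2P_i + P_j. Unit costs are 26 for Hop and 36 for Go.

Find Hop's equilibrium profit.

2048

Hop's profit: π = (P_{Hop} − 26)(118 − 2P_{Hop} + P_{Go}).
∂π/∂P_{Hop} = 170 − 4P_{Hop} + P_{Go} = 0 ⇒ P_{Hop} = 42.5 + 0.25P_{Go}.
Similarly P_{Go} = 47.5 + 0.25P_{Hop}.
Solving the two reaction functions simultaneously: (1 − (0.25)(0.25))P_{Hop} = 42.5 + 0.25·47.5, so 0.9375P_{Hop} = 54.375 and P_{Hop} = 58.
Then P_{Go} = 47.5 + 0.25·58 = 62.
q_{Hop} = 118 − 2·58 + 62 = 64.
Profit = (58 − 26)·64 = 2048.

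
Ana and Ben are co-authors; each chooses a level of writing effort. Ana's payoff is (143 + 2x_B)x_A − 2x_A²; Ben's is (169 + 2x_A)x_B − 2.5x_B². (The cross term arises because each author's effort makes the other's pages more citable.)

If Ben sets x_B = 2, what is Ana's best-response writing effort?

36.75

Expanding Ana's payoff: 143x_A + 2x_Bx_A − 2x_A².
∂π/∂x_A = 143 + 2x_B − 4x_A = 0, so x_A = 35.75 + 0.5x_B.
At x_B = 2: x_A = 35.75 + 0.5·2 = 36.75.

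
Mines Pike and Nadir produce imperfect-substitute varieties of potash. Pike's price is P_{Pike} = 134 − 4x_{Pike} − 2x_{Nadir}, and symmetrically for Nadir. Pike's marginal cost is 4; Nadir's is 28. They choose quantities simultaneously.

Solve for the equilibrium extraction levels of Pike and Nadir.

Mine Pike's profit: π = x_{Pike}(134 − 4x_{Pike} − 2x_{Nadir}) − 4x_{Pike}.
∂π/∂x_{Pike} = 130 − 8x_{Pike} − 2x_{Nadir} = 0 ⇒ x_{Pike} = 16.25 − 0.25x_{Nadir}.
Similarly x_{Nadir} = 13.25 − 0.25x_{Pike}.
Substituting the second reaction function into the first: x_{Pike} = 16.25 − 0.25(13.25 − 0.25x_{Pike}), which gives 0.9375x_{Pike} = 12.9375 ⇒ x_{Pike} = 13.8.
Then x_{Nadir} = 13.25 − 0.25·13.8 = 9.8.

13.8, 9.8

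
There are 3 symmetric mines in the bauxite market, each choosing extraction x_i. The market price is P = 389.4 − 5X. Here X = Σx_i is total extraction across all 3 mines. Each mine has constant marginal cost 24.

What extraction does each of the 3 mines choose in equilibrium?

A representative mine's profit is π_i = x_i(389.4 − 5X) − 24x_i, with X = x_i + Σ_{j≠i} x_j.
First-order condition: 365.4 − 10x_i − 5Σ_{j≠i} x_j = 0.
With identical mines, set every x_j = x: then 365.4 − 10x − 10x = 0, i.e. x = 365.4/20 = 18.27.

18.27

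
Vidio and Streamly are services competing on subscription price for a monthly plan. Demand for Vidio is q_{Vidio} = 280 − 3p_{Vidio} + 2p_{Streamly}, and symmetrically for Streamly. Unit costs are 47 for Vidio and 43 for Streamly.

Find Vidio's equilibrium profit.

9918.75

Vidio's profit: π = (p_{Vidio} − 47)(280 − 3p_{Vidio} + 2p_{Streamly}).
∂π/∂p_{Vidio} = 421 − 6p_{Vidio} + 2p_{Streamly} = 0 ⇒ p_{Vidio} = 421/6 + (1/3)p_{Streamly}.
Similarly p_{Streamly} = 409/6 + (1/3)p_{Vidio}.
Solving the two reaction functions simultaneously: (1 − (1/3)(1/3))p_{Vidio} = 421/6 + (1/3)·(409/6), so (8/9)p_{Vidio} = 836/9 and p_{Vidio} = 104.5.
Then p_{Streamly} = 409/6 + (1/3)·104.5 = 103.
q_{Vidio} = 280 − 3·104.5 + 2·103 = 172.5.
Profit = (104.5 − 47)·172.5 = 9918.75.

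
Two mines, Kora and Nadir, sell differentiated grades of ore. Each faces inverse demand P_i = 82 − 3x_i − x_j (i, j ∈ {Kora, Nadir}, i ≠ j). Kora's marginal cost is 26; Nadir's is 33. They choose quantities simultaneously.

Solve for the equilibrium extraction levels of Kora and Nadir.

Mine Kora's profit: π = x_{Kora}(82 − 3x_{Kora} − x_{Nadir}) − 26x_{Kora}.
∂π/∂x_{Kora} = 56 − 6x_{Kora} − x_{Nadir} = 0 ⇒ x_{Kora} = 28/3 − (1/6)x_{Nadir}.
Similarly x_{Nadir} = 49/6 − (1/6)x_{Kora}.
Solving the two reaction functions simultaneously: (1 − (−1/6)(−1/6))x_{Kora} = 28/3 − (1/6)·(49/6), so (35/36)x_{Kora} = 287/36 and x_{Kora} = 8.2.
Then x_{Nadir} = 49/6 − (1/6)·8.2 = 6.8.

8.2, 6.8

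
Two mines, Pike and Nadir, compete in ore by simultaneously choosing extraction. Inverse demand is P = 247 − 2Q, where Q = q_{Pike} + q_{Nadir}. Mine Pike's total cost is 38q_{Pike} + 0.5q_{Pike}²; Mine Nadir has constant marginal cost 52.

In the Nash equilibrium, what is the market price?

Mine Pike's profit: π = q_{Pike}(247 − 2(q_{Pike} + q_{Nadir})) − 38q_{Pike} − 0.5q_{Pike}².
∂π/∂q_{Pike} = 209 − 5q_{Pike} − 2q_{Nadir} = 0, so q_{Pike} = 41.8 − 0.4q_{Nadir}.
For Nadir: ∂π/∂q_{Nadir} = 195 − 4q_{Nadir} − 2q_{Pike} = 0 ⇒ q_{Nadir} = 48.75 − 0.5q_{Pike}.
Solving the two reaction functions simultaneously: (1 − (−0.4)(−0.5))q_{Pike} = 41.8 − 0.4·48.75, so 0.8q_{Pike} = 22.3 and q_{Pike} = 27.875.
Then q_{Nadir} = 48.75 − 0.5·27.875 = 34.8125.
Equilibrium price: P = 247 − 2·62.6875 = 121.625.

121.625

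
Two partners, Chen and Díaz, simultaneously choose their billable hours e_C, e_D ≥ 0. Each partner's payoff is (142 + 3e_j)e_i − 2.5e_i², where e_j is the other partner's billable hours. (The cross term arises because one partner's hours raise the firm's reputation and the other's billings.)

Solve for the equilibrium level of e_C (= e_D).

71

Chen's payoff is (142 + 3e_D)e_C − 2.5e_C².
∂π/∂e_C = 142 + 3e_D − 5e_C = 0, so e_C = 28.4 + 0.6e_D.
By symmetry e_D = e_C; substituting into the reaction function, 0.4e_C = 28.4 and e_C = 71.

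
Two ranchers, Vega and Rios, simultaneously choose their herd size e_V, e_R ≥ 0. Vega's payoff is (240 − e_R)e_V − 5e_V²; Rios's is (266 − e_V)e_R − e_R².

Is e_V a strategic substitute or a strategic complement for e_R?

strategic substitutes

Expanding Vega's payoff: 240e_V − e_Re_V − 5e_V².
∂π/∂e_V = 240 − e_R − 10e_V = 0, so e_V = 24 − 0.1e_R.
The best-response slope de_V/de_R = −0.1 < 0: the reaction function is downward-sloping, so the choices are strategic substitutes.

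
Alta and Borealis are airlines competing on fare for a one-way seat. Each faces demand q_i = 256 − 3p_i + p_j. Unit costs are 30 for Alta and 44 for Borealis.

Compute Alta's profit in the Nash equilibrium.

4896.48

Alta's profit: π = (p_{Alta} − 30)(256 − 3p_{Alta} + p_{Borealis}).
∂π/∂p_{Alta} = 346 − 6p_{Alta} + p_{Borealis} = 0 ⇒ p_{Alta} = 173/3 + (1/6)p_{Borealis}.
Similarly p_{Borealis} = 194/3 + (1/6)p_{Alta}.
Plugging p_{Borealis} into Alta's best response: p_{Alta} = 173/3 + (1/6)(194/3 + (1/6)p_{Alta}) ⇒ (35/36)p_{Alta} = 616/9, so p_{Alta} = 70.4.
Then p_{Borealis} = 194/3 + (1/6)·70.4 = 76.4.
q_{Alta} = 256 − 3·70.4 + 76.4 = 121.2.
Profit = (70.4 − 30)·121.2 = 4896.48.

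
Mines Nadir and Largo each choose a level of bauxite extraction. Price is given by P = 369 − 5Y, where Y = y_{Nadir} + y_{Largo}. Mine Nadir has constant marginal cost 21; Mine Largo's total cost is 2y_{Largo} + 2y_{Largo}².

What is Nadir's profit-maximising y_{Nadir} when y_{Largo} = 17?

Mine Nadir's profit: π = y_{Nadir}(369 − 5(y_{Nadir} + y_{Largo})) − 21y_{Nadir}.
∂π/∂y_{Nadir} = 348 − 10y_{Nadir} − 5y_{Largo} = 0, so y_{Nadir} = 34.8 − 0.5y_{Largo}.
At y_{Largo} = 17: y_{Nadir} = 34.8 − 0.5·17 = 26.3.

26.3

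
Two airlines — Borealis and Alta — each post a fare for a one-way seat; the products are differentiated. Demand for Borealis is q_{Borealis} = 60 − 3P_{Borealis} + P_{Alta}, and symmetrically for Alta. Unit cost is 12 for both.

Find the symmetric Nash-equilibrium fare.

Borealis's profit: π = (P_{Borealis} − 12)(60 − 3P_{Borealis} + P_{Alta}).
∂π/∂P_{Borealis} = 96 − 6P_{Borealis} + P_{Alta} = 0 ⇒ P_{Borealis} = 16 + (1/6)P_{Alta}.
Setting P_{Borealis} = P_{Alta} in the reaction function: P_{Borealis} = 16 + (1/6)P_{Borealis}, so P_{Borealis} = 16 / (5/6) = 19.2.

19.2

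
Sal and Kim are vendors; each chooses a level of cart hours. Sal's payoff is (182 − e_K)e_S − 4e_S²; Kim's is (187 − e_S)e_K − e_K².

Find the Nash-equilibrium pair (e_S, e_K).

11.8, 87.6

Expanding Sal's payoff: 182e_S − e_Ke_S − 4e_S².
∂π/∂e_S = 182 − e_K − 8e_S = 0, so e_S = 22.75 − 0.125e_K.
Likewise for Kim: e_K = 93.5 − 0.5e_S.
Solving the two reaction functions simultaneously: (1 − (−0.125)(−0.5))e_S = 22.75 − 0.125·93.5, so 0.9375e_S = 11.0625 and e_S = 11.8.
Then e_K = 93.5 − 0.5·11.8 = 87.6.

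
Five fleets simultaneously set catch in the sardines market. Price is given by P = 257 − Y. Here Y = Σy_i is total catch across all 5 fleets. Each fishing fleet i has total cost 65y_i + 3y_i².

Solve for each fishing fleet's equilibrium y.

16

A representative fishing fleet's profit is π_i = y_i(257 − Y) − 65y_i − 3y_i², with Y = y_i + Σ_{j≠i} y_j.
First-order condition: 192 − 8y_i − Σ_{j≠i} y_j = 0.
Imposing symmetry (y_j = y for all j) turns Σ_{j≠i} y_j into 4y, so 192 = 12y and y = 16.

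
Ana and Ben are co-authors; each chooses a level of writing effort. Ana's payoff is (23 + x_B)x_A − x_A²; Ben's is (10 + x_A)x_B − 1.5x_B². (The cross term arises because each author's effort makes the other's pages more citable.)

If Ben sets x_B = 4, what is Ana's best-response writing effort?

13.5

Expanding Ana's payoff: 23x_A + x_Bx_A − x_A².
∂π/∂x_A = 23 + x_B − 2x_A = 0, so x_A = 11.5 + 0.5x_B.
At x_B = 4: x_A = 11.5 + 0.5·4 = 13.5.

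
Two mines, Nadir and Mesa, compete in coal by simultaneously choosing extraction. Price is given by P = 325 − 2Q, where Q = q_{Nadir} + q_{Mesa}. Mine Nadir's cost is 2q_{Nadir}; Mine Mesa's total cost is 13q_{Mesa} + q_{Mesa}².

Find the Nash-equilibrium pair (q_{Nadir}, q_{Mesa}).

Mine Nadir's profit: π = q_{Nadir}(325 − 2(q_{Nadir} + q_{Mesa})) − 2q_{Nadir}.
∂π/∂q_{Nadir} = 323 − 4q_{Nadir} − 2q_{Mesa} = 0, so q_{Nadir} = 80.75 − 0.5q_{Mesa}.
For Mesa: ∂π/∂q_{Mesa} = 312 − 6q_{Mesa} − 2q_{Nadir} = 0 ⇒ q_{Mesa} = 52 − (1/3)q_{Nadir}.
Solving the two reaction functions simultaneously: (1 − (−0.5)(−1/3))q_{Nadir} = 80.75 − 0.5·52, so (5/6)q_{Nadir} = 54.75 and q_{Nadir} = 65.7.
Then q_{Mesa} = 52 − (1/3)·65.7 = 30.1.

65.7, 30.1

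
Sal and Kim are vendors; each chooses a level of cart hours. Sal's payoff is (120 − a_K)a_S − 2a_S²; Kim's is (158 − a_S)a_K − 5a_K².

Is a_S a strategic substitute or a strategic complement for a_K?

Expanding Sal's payoff: 120a_S − a_Ka_S − 2a_S².
∂π/∂a_S = 120 − a_K − 4a_S = 0, so a_S = 30 − 0.25a_K.
The best-response slope da_S/da_K = −0.25 < 0: the reaction function is downward-sloping, so the choices are strategic substitutes.

strategic substitutes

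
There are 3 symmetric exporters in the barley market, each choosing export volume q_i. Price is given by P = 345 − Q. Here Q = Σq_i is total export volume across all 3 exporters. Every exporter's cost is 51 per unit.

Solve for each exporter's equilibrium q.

A representative exporter's profit is π_i = q_i(345 − Q) − 51q_i, with Q = q_i + Σ_{j≠i} q_j.
First-order condition: 294 − 2q_i − Σ_{j≠i} q_j = 0.
Imposing symmetry (q_j = q for all j) turns Σ_{j≠i} q_j into 2q, so 294 = 4q and q = 73.5.

73.5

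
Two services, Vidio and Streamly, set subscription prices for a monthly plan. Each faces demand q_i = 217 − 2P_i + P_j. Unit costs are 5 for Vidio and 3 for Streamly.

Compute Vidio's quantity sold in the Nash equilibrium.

140.8

Vidio's profit: π = (P_{Vidio} − 5)(217 − 2P_{Vidio} + P_{Streamly}).
∂π/∂P_{Vidio} = 227 − 4P_{Vidio} + P_{Streamly} = 0 ⇒ P_{Vidio} = 56.75 + 0.25P_{Streamly}.
Similarly P_{Streamly} = 55.75 + 0.25P_{Vidio}.
Plugging P_{Streamly} into Vidio's best response: P_{Vidio} = 56.75 + 0.25(55.75 + 0.25P_{Vidio}) ⇒ 0.9375P_{Vidio} = 70.6875, so P_{Vidio} = 75.4.
Then P_{Streamly} = 55.75 + 0.25·75.4 = 74.6.
q_{Vidio} = 217 − 2·75.4 + 74.6 = 140.8.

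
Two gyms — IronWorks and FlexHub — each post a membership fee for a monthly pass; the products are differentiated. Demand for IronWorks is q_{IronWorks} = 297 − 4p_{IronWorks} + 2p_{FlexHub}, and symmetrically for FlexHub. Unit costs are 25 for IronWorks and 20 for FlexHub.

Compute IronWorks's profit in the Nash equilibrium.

6561

IronWorks's profit: π = (p_{IronWorks} − 25)(297 − 4p_{IronWorks} + 2p_{FlexHub}).
∂π/∂p_{IronWorks} = 397 − 8p_{IronWorks} + 2p_{FlexHub} = 0 ⇒ p_{IronWorks} = 49.625 + 0.25p_{FlexHub}.
Similarly p_{FlexHub} = 47.125 + 0.25p_{IronWorks}.
Solving the two reaction functions simultaneously: (1 − (0.25)(0.25))p_{IronWorks} = 49.625 + 0.25·47.125, so 0.9375p_{IronWorks} = 1965/32 and p_{IronWorks} = 65.5.
Then p_{FlexHub} = 47.125 + 0.25·65.5 = 63.5.
q_{IronWorks} = 297 − 4·65.5 + 2·63.5 = 162.
Profit = (65.5 − 25)·162 = 6561.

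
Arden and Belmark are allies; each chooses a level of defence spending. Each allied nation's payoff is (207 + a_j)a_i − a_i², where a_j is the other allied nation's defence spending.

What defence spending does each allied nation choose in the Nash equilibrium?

Arden's payoff is (207 + a_B)a_A − a_A².
∂π/∂a_A = 207 + a_B − 2a_A = 0, so a_A = 103.5 + 0.5a_B.
The game is symmetric, so in equilibrium a_B = a_A: the reaction function gives 0.5a_A = 103.5, hence a_A = 207.

207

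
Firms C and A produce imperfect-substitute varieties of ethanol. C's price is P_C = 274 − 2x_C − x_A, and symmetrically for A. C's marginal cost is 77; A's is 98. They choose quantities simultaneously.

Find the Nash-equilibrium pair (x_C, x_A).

40.8, 33.8

Firm C's profit: π = x_C(274 − 2x_C − x_A) − 77x_C.
∂π/∂x_C = 197 − 4x_C − x_A = 0 ⇒ x_C = 49.25 − 0.25x_A.
Similarly x_A = 44 − 0.25x_C.
Solving the two reaction functions simultaneously: (1 − (−0.25)(−0.25))x_C = 49.25 − 0.25·44, so 0.9375x_C = 38.25 and x_C = 40.8.
Then x_A = 44 − 0.25·40.8 = 33.8.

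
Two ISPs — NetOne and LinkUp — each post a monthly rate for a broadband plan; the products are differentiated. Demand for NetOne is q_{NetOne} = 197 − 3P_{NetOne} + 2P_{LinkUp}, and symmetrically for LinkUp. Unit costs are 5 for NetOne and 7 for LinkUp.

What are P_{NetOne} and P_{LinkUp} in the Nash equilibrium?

53.375, 54.125

NetOne's profit: π = (P_{NetOne} − 5)(197 − 3P_{NetOne} + 2P_{LinkUp}).
∂π/∂P_{NetOne} = 212 − 6P_{NetOne} + 2P_{LinkUp} = 0 ⇒ P_{NetOne} = 106/3 + (1/3)P_{LinkUp}.
Similarly P_{LinkUp} = 109/3 + (1/3)P_{NetOne}.
Plugging P_{LinkUp} into NetOne's best response: P_{NetOne} = 106/3 + (1/3)(109/3 + (1/3)P_{NetOne}) ⇒ (8/9)P_{NetOne} = 427/9, so P_{NetOne} = 53.375.
Then P_{LinkUp} = 109/3 + (1/3)·53.375 = 54.125.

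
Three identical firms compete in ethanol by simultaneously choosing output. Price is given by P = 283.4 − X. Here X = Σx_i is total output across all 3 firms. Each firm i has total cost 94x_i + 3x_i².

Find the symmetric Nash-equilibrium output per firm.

18.94

A representative firm's profit is π_i = x_i(283.4 − X) − 94x_i − 3x_i², with X = x_i + Σ_{j≠i} x_j.
First-order condition: 189.4 − 8x_i − Σ_{j≠i} x_j = 0.
With identical firms, set every x_j = x: then 189.4 − 8x − 2x = 0, i.e. x = 189.4/10 = 18.94.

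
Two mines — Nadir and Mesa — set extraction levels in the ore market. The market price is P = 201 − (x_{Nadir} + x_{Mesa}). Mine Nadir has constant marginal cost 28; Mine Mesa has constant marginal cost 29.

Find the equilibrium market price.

Mine Nadir's profit: π = x_{Nadir}(201 − (x_{Nadir} + x_{Mesa})) − 28x_{Nadir}.
∂π/∂x_{Nadir} = 173 − 2x_{Nadir} − x_{Mesa} = 0, so x_{Nadir} = 86.5 − 0.5x_{Mesa}.
By the same steps for Mesa: x_{Mesa} = 86 − 0.5x_{Nadir}.
Solving the two reaction functions simultaneously: (1 − (−0.5)(−0.5))x_{Nadir} = 86.5 − 0.5·86, so 0.75x_{Nadir} = 43.5 and x_{Nadir} = 58.
Then x_{Mesa} = 86 − 0.5·58 = 57.
Equilibrium price: P = 201 − 115 = 86.

86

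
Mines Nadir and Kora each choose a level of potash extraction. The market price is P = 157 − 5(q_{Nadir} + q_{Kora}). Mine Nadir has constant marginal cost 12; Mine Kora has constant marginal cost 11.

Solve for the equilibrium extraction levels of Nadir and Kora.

Mine Nadir's profit: π = q_{Nadir}(157 − 5(q_{Nadir} + q_{Kora})) − 12q_{Nadir}.
∂π/∂q_{Nadir} = 145 − 10q_{Nadir} − 5q_{Kora} = 0, so q_{Nadir} = 14.5 − 0.5q_{Kora}.
By the same steps for Kora: q_{Kora} = 14.6 − 0.5q_{Nadir}.
Solving the two reaction functions simultaneously: (1 − (−0.5)(−0.5))q_{Nadir} = 14.5 − 0.5·14.6, so 0.75q_{Nadir} = 7.2 and q_{Nadir} = 9.6.
Then q_{Kora} = 14.6 − 0.5·9.6 = 9.8.

9.6, 9.8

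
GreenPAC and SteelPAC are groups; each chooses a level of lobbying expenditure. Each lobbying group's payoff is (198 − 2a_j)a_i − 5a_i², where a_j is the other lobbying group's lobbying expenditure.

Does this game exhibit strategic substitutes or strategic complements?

GreenPAC's payoff is (198 − 2a_S)a_G − 5a_G².
∂π/∂a_G = 198 − 2a_S − 10a_G = 0, so a_G = 19.8 − 0.2a_S.
The best-response slope da_G/da_S = −0.2 < 0: the reaction function is downward-sloping, so the choices are strategic substitutes.

strategic substitutes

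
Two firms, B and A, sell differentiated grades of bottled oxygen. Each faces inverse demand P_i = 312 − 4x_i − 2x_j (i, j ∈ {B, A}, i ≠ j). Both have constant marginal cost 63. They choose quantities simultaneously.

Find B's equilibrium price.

162.6

Firm B's profit: π = x_B(312 − 4x_B − 2x_A) − 63x_B.
∂π/∂x_B = 249 − 8x_B − 2x_A = 0 ⇒ x_B = 31.125 − 0.25x_A.
Setting x_B = x_A in the reaction function: x_B = 31.125 − 0.25x_B, so x_B = 31.125 / 1.25 = 24.9.
P_B = 312 − 4·24.9 − 2·24.9 = 162.6.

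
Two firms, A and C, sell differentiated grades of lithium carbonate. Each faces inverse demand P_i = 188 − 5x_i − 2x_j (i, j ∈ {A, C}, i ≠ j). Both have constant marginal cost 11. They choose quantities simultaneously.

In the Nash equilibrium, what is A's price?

84.75

Firm A's profit: π = x_A(188 − 5x_A − 2x_C) − 11x_A.
∂π/∂x_A = 177 − 10x_A − 2x_C = 0 ⇒ x_A = 17.7 − 0.2x_C.
Setting x_A = x_C in the reaction function: x_A = 17.7 − 0.2x_A, so x_A = 17.7 / 1.2 = 14.75.
P_A = 188 − 5·14.75 − 2·14.75 = 84.75.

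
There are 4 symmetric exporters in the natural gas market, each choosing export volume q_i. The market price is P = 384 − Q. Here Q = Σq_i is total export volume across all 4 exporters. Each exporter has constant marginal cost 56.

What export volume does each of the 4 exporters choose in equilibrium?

65.6

A representative exporter's profit is π_i = q_i(384 − Q) − 56q_i, with Q = q_i + Σ_{j≠i} q_j.
First-order condition: 328 − 2q_i − Σ_{j≠i} q_j = 0.
Imposing symmetry (q_j = q for all j) turns Σ_{j≠i} q_j into 3q, so 328 = 5q and q = 65.6.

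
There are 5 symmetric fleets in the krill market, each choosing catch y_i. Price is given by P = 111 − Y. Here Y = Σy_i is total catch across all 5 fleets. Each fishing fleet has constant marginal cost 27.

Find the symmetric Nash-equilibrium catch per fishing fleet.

A representative fishing fleet's profit is π_i = y_i(111 − Y) − 27y_i, with Y = y_i + Σ_{j≠i} y_j.
First-order condition: 84 − 2y_i − Σ_{j≠i} y_j = 0.
Imposing symmetry (y_j = y for all j) turns Σ_{j≠i} y_j into 4y, so 84 = 6y and y = 14.

14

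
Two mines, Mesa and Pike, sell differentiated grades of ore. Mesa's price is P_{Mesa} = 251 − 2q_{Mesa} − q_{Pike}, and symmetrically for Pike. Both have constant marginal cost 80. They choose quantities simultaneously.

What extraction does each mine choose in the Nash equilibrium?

Mine Mesa's profit: π = q_{Mesa}(251 − 2q_{Mesa} − q_{Pike}) − 80q_{Mesa}.
∂π/∂q_{Mesa} = 171 − 4q_{Mesa} − q_{Pike} = 0 ⇒ q_{Mesa} = 42.75 − 0.25q_{Pike}.
By symmetry q_{Pike} = q_{Mesa}; substituting into the reaction function, 1.25q_{Mesa} = 42.75 and q_{Mesa} = 34.2.

34.2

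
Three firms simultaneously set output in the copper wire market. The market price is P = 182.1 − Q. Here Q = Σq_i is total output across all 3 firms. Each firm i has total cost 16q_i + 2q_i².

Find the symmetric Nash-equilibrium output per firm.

20.7625

A representative firm's profit is π_i = q_i(182.1 − Q) − 16q_i − 2q_i², with Q = q_i + Σ_{j≠i} q_j.
First-order condition: 166.1 − 6q_i − Σ_{j≠i} q_j = 0.
Imposing symmetry (q_j = q for all j) turns Σ_{j≠i} q_j into 2q, so 166.1 = 8q and q = 20.7625.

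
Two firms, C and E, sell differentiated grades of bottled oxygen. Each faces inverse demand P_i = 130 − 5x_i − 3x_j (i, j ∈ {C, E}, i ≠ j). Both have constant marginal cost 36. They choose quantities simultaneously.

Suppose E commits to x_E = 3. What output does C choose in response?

8.5

Firm C's profit: π = x_C(130 − 5x_C − 3x_E) − 36x_C.
∂π/∂x_C = 94 − 10x_C − 3x_E = 0 ⇒ x_C = 9.4 − 0.3x_E.
At x_E = 3: x_C = 9.4 − 0.3·3 = 8.5.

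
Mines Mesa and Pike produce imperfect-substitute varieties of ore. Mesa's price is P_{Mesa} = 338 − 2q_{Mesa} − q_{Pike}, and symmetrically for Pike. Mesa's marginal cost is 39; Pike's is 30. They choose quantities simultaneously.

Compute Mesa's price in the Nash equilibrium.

157.4

Mine Mesa's profit: π = q_{Mesa}(338 − 2q_{Mesa} − q_{Pike}) − 39q_{Mesa}.
∂π/∂q_{Mesa} = 299 − 4q_{Mesa} − q_{Pike} = 0 ⇒ q_{Mesa} = 74.75 − 0.25q_{Pike}.
Similarly q_{Pike} = 77 − 0.25q_{Mesa}.
Plugging q_{Pike} into Mesa's best response: q_{Mesa} = 74.75 − 0.25(77 − 0.25q_{Mesa}) ⇒ 0.9375q_{Mesa} = 55.5, so q_{Mesa} = 59.2.
Then q_{Pike} = 77 − 0.25·59.2 = 62.2.
P_{Mesa} = 338 − 2·59.2 − 62.2 = 157.4.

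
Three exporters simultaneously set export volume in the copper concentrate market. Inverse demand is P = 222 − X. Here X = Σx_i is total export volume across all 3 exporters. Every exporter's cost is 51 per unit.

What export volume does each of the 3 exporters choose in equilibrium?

A representative exporter's profit is π_i = x_i(222 − X) − 51x_i, with X = x_i + Σ_{j≠i} x_j.
First-order condition: 171 − 2x_i − Σ_{j≠i} x_j = 0.
In a symmetric equilibrium every exporter chooses the same x, so Σ_{j≠i} x_j = 2x. The condition becomes 171 − 4x = 0, giving x = 171/4 = 42.75.

42.75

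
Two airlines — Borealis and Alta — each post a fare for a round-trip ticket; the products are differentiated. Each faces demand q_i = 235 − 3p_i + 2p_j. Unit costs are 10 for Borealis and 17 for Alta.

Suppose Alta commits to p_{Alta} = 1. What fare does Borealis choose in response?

44.5

Borealis's profit: π = (p_{Borealis} − 10)(235 − 3p_{Borealis} + 2p_{Alta}).
∂π/∂p_{Borealis} = 265 − 6p_{Borealis} + 2p_{Alta} = 0 ⇒ p_{Borealis} = 265/6 + (1/3)p_{Alta}.
At p_{Alta} = 1: p_{Borealis} = 265/6 + (1/3)·1 = 44.5.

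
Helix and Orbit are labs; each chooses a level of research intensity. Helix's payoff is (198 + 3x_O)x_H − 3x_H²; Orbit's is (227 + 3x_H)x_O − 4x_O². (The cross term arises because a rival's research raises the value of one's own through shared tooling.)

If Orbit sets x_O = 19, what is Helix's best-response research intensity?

42.5

Expanding Helix's payoff: 198x_H + 3x_Ox_H − 3x_H².
∂π/∂x_H = 198 + 3x_O − 6x_H = 0, so x_H = 33 + 0.5x_O.
At x_O = 19: x_H = 33 + 0.5·19 = 42.5.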